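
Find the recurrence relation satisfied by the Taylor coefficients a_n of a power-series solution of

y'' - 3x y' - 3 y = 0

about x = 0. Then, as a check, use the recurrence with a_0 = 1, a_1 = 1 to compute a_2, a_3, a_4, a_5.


Substitute y = sum_n a_n x^n.
y''(x) has coefficient (n+2)(n+1) a_{n+2} at x^n;
-3 x y'(x) has coefficient -3 n a_n at x^n (shift);
-3 y(x) has coefficient -3 a_n at x^n.
Matching x^n: (n+2)(n+1) a_{n+2} + (-3n - 3) a_n = 0.
Thus a_{n+2} = (3n + 3) / ((n+1)(n+2)) * a_n.

Check with a_0 = 1, a_1 = 1 (apply the recurrence for n = 0, 1, 2, 3): a_0 = 1, a_1 = 1, a_2 = 3/2, a_3 = 1, a_4 = 9/8, a_5 = 3/5.

a_(n+2) = (3n + 3) / ((n+1)(n+2)) * a_n; check: a_0 = 1, a_1 = 1, a_2 = 3/2, a_3 = 1, a_4 = 9/8, a_5 = 3/5


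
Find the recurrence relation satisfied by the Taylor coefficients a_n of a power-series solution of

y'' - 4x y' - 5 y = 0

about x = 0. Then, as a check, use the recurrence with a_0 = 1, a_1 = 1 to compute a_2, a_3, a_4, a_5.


Substitute y = sum_n a_n x^n.
y''(x) has coefficient (n+2)(n+1) a_{n+2} at x^n;
-4 x y'(x) has coefficient -4 n a_n at x^n (shift);
-5 y(x) has coefficient -5 a_n at x^n.
Matching x^n: (n+2)(n+1) a_{n+2} + (-4n - 5) a_n = 0.
Thus a_{n+2} = (4n + 5) / ((n+1)(n+2)) * a_n.

Check with a_0 = 1, a_1 = 1 (apply the recurrence for n = 0, 1, 2, 3): a_0 = 1, a_1 = 1, a_2 = 5/2, a_3 = 3/2, a_4 = 65/24, a_5 = 51/40.

a_(n+2) = (4n + 5) / ((n+1)(n+2)) * a_n; check: a_0 = 1, a_1 = 1, a_2 = 5/2, a_3 = 3/2, a_4 = 65/24, a_5 = 51/40


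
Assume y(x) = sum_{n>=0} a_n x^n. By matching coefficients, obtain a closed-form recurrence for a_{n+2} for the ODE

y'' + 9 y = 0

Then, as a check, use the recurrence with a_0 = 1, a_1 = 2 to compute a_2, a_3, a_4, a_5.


Substitute y = sum_n a_n x^n into y'' + (const) y = 0.
y''(x) = sum_{n>=0} (n+2)(n+1) a_{n+2} x^n.
The ODE becomes sum_n [(n+2)(n+1) a_{n+2} + 9 a_n] x^n = 0.
Setting each coefficient to zero gives the recurrence:
  (n+2)(n+1) a_{n+2} + 9 a_n = 0,
  a_{n+2} = -9 / ((n+1)(n+2)) a_n.

Check with a_0 = 1, a_1 = 2 (apply the recurrence for n = 0, 1, 2, 3): a_0 = 1, a_1 = 2, a_2 = -9/2, a_3 = -3, a_4 = 27/8, a_5 = 27/20.

a_{n+2} = -9/((n+1)(n+2)) * a_n; check: a_0 = 1, a_1 = 2, a_2 = -9/2, a_3 = -3, a_4 = 27/8, a_5 = 27/20


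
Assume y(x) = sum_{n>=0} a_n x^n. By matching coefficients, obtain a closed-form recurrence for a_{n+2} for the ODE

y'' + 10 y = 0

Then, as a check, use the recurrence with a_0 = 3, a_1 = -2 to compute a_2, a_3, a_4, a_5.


Substitute y = sum_n a_n x^n into y'' + (const) y = 0.
y''(x) = sum_{n>=0} (n+2)(n+1) a_{n+2} x^n.
The ODE becomes sum_n [(n+2)(n+1) a_{n+2} + 10 a_n] x^n = 0.
Setting each coefficient to zero gives the recurrence:
  (n+2)(n+1) a_{n+2} + 10 a_n = 0,
  a_{n+2} = -10 / ((n+1)(n+2)) a_n.

Check with a_0 = 3, a_1 = -2 (apply the recurrence for n = 0, 1, 2, 3): a_0 = 3, a_1 = -2, a_2 = -15, a_3 = 10/3, a_4 = 25/2, a_5 = -5/3.

a_{n+2} = -10/((n+1)(n+2)) * a_n; check: a_0 = 3, a_1 = -2, a_2 = -15, a_3 = 10/3, a_4 = 25/2, a_5 = -5/3


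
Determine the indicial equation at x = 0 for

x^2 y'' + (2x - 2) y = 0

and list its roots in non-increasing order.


Divide by x^2 to reach normal form y'' + P_1(x) y' + P_2(x) y = 0 with P_1(x) = 0 and P_2(x) = 2/x - 2/x^2.
x = 0 is a singular point because the y-coefficient 2/x - 2/x^2 has a pole at x = 0.
It is a regular singular point because x P_1(x) = p(x) = 0 and x^2 P_2(x) = q(x) = 2x - 2 are polynomials, hence analytic at x = 0.
p(0) = 0,  q(0) = -2.
Indicial equation: r(r-1) + p(0) r + q(0) = 0, i.e. r^2 + (p(0) - 1) r + q(0) = 0, i.e. r^2 - 1 r - 2 = 0.
Discriminant: (-1)^2 - 4(-2) = 9, so r = (1 ± 3)/2.
Solving: r_1 = 2, r_2 = -1.

indicial: r^2 - 1 r - 2 = 0; roots r_1 = 2, r_2 = -1


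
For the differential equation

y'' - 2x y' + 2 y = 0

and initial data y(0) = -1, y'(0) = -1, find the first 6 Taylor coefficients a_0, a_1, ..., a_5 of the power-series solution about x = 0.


Ansatz: y(x) = sum_{n>=0} a_n x^n, so y'(x) = sum_{n>=1} n a_n x^(n-1) and y''(x) = sum_{n>=2} n(n-1) a_n x^(n-2).
Substitute into P(x) y'' + Q(x) y' + R(x) y = 0 with P(x) = 1, Q(x) = -2x, R(x) = 2, and match powers of x.
Initial conditions: a_0 = -1, a_1 = -1.
Setting the coefficient of each power of x to zero and solving order by order (substituting the coefficients already found):
  x^0: 2 a_2 + 2 a_0 = 0  ->  2 a_2 = -2 a_0 = 2  ->  a_2 = 1
  x^1: 6 a_3 = 0  ->  a_3 = 0
  x^2: 12 a_4 - 2 a_2 = 0  ->  12 a_4 = 2 a_2 = 2  ->  a_4 = 1/6
  x^3: 20 a_5 - 4 a_3 = 0  ->  20 a_5 = 4 a_3 = 0  ->  a_5 = 0
Truncated series: y(x) = -1 - x + x^2 + (1/6) x^4 + O(x^6).

a_0 = -1; a_1 = -1; a_2 = 1; a_3 = 0; a_4 = 1/6; a_5 = 0


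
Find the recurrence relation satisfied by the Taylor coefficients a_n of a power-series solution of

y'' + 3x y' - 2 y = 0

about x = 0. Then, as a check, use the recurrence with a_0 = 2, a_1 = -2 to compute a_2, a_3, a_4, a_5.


Substitute y = sum_n a_n x^n.
y''(x) has coefficient (n+2)(n+1) a_{n+2} at x^n;
3 x y'(x) has coefficient 3 n a_n at x^n (shift);
-2 y(x) has coefficient -2 a_n at x^n.
Matching x^n: (n+2)(n+1) a_{n+2} + (3n - 2) a_n = 0.
Thus a_{n+2} = (-3n + 2) / ((n+1)(n+2)) * a_n.

Check with a_0 = 2, a_1 = -2 (apply the recurrence for n = 0, 1, 2, 3): a_0 = 2, a_1 = -2, a_2 = 2, a_3 = 1/3, a_4 = -2/3, a_5 = -7/60.

a_(n+2) = (-3n + 2) / ((n+1)(n+2)) * a_n; check: a_0 = 2, a_1 = -2, a_2 = 2, a_3 = 1/3, a_4 = -2/3, a_5 = -7/60


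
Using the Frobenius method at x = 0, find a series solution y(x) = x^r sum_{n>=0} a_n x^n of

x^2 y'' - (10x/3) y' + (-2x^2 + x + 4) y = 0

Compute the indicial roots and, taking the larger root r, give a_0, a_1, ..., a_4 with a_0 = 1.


Write in Frobenius form y'' + (p(x)/x) y' + (q(x)/x^2) y = 0:
  p(x) = -10/3,  q(x) = -2x^2 + x + 4.
Indicial equation: r(r-1) + (-10/3) r + (4) = 0 -> roots r_1 = 3, r_2 = 4/3.
Take r = r_1 = 3. Let y(x) = x^r sum_{n>=0} a_n x^n with a_0 = 1.
Substitute y = x^r sum a_n x^n and match x^{r+n}. The recurrence is
  D(n) a_n + 1 a_{n-1} - 2 a_{n-2} = 0,  where D(n) = (r+n)(r+n-1) + (-10/3)(r+n) + (4).
  a_n = [-1 a_{n-1} + 2 a_{n-2}] / D(n).
Since the indicial polynomial factors as (r - r_1)(r - r_2), D(n) = (r_1 + n - r_1)(r_1 + n - r_2) = n(n + 5/3).
Evaluating step by step (a_0 = 1):
  n = 1: D(1) = 1(1 + 5/3) = 8/3; numerator = -1(1) = -1; a_1 = (-1)/(8/3) = -3/8
  n = 2: D(2) = 2(2 + 5/3) = 22/3; numerator = -1(-3/8) + 2(1) = 19/8; a_2 = (19/8)/(22/3) = 57/176
  n = 3: D(3) = 3(3 + 5/3) = 14; numerator = -1(57/176) + 2(-3/8) = -189/176; a_3 = (-189/176)/(14) = -27/352
  n = 4: D(4) = 4(4 + 5/3) = 68/3; numerator = -1(-27/352) + 2(57/176) = 255/352; a_4 = (255/352)/(68/3) = 45/1408

r = 3; a_0 = 1; a_1 = -3/8; a_2 = 57/176; a_3 = -27/352; a_4 = 45/1408


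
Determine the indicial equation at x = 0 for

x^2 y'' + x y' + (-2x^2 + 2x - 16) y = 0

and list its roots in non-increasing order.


Divide by x^2 to reach normal form y'' + P_1(x) y' + P_2(x) y = 0 with P_1(x) = 1/x and P_2(x) = -2 + 2/x - 16/x^2.
x = 0 is a singular point because the y'-coefficient 1/x has a pole at x = 0 and the y-coefficient -2 + 2/x - 16/x^2 has a pole at x = 0.
It is a regular singular point because x P_1(x) = p(x) = 1 and x^2 P_2(x) = q(x) = -2x^2 + 2x - 16 are polynomials, hence analytic at x = 0.
p(0) = 1,  q(0) = -16.
Indicial equation: r(r-1) + p(0) r + q(0) = 0, i.e. r^2 + (p(0) - 1) r + q(0) = 0, i.e. r^2 - 16 = 0.
Discriminant: (0)^2 - 4(-16) = 64, so r = (0 ± 8)/2.
Solving: r_1 = 4, r_2 = -4.

indicial: r^2 - 16 = 0; roots r_1 = 4, r_2 = -4


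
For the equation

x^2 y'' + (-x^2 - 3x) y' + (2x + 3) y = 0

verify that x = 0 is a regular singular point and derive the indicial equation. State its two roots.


Divide by x^2 to reach normal form y'' + P_1(x) y' + P_2(x) y = 0 with P_1(x) = -1 - 3/x and P_2(x) = 2/x + 3/x^2.
x = 0 is a singular point because the y'-coefficient -1 - 3/x has a pole at x = 0 and the y-coefficient 2/x + 3/x^2 has a pole at x = 0.
It is a regular singular point because x P_1(x) = p(x) = -x - 3 and x^2 P_2(x) = q(x) = 2x + 3 are polynomials, hence analytic at x = 0.
p(0) = -3,  q(0) = 3.
Indicial equation: r(r-1) + p(0) r + q(0) = 0, i.e. r^2 + (p(0) - 1) r + q(0) = 0, i.e. r^2 - 4 r + 3 = 0.
Discriminant: (-4)^2 - 4(3) = 4, so r = (4 ± 2)/2.
Solving: r_1 = 3, r_2 = 1.

indicial: r^2 - 4 r + 3 = 0; roots r_1 = 3, r_2 = 1


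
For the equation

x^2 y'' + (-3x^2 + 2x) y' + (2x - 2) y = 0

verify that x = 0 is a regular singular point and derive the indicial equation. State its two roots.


Divide by x^2 to reach normal form y'' + P_1(x) y' + P_2(x) y = 0 with P_1(x) = -3 + 2/x and P_2(x) = 2/x - 2/x^2.
x = 0 is a singular point because the y'-coefficient -3 + 2/x has a pole at x = 0 and the y-coefficient 2/x - 2/x^2 has a pole at x = 0.
It is a regular singular point because x P_1(x) = p(x) = 2 - 3x and x^2 P_2(x) = q(x) = 2x - 2 are polynomials, hence analytic at x = 0.
p(0) = 2,  q(0) = -2.
Indicial equation: r(r-1) + p(0) r + q(0) = 0, i.e. r^2 + (p(0) - 1) r + q(0) = 0, i.e. r^2 + 1 r - 2 = 0.
Discriminant: (1)^2 - 4(-2) = 9, so r = (-1 ± 3)/2.
Solving: r_1 = 1, r_2 = -2.

indicial: r^2 + 1 r - 2 = 0; roots r_1 = 1, r_2 = -2


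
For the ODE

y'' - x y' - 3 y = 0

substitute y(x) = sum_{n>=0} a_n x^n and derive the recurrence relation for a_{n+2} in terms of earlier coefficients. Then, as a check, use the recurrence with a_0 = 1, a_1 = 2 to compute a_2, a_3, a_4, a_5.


Substitute y = sum_n a_n x^n.
y''(x) has coefficient (n+2)(n+1) a_{n+2} at x^n;
-x y'(x) has coefficient -n a_n at x^n (shift);
-3 y(x) has coefficient -3 a_n at x^n.
Matching x^n: (n+2)(n+1) a_{n+2} + (-n - 3) a_n = 0.
Thus a_{n+2} = (n + 3) / ((n+1)(n+2)) * a_n.

Check with a_0 = 1, a_1 = 2 (apply the recurrence for n = 0, 1, 2, 3): a_0 = 1, a_1 = 2, a_2 = 3/2, a_3 = 4/3, a_4 = 5/8, a_5 = 2/5.

a_(n+2) = (n + 3) / ((n+1)(n+2)) * a_n; check: a_0 = 1, a_1 = 2, a_2 = 3/2, a_3 = 4/3, a_4 = 5/8, a_5 = 2/5


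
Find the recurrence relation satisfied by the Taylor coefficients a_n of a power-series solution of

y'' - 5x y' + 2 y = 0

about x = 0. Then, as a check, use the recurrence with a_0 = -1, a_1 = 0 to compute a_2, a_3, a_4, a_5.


Substitute y = sum_n a_n x^n.
y''(x) has coefficient (n+2)(n+1) a_{n+2} at x^n;
-5 x y'(x) has coefficient -5 n a_n at x^n (shift);
2 y(x) has coefficient 2 a_n at x^n.
Matching x^n: (n+2)(n+1) a_{n+2} + (-5n + 2) a_n = 0.
Thus a_{n+2} = (5n - 2) / ((n+1)(n+2)) * a_n.

Check with a_0 = -1, a_1 = 0 (apply the recurrence for n = 0, 1, 2, 3): a_0 = -1, a_1 = 0, a_2 = 1, a_3 = 0, a_4 = 2/3, a_5 = 0.

a_(n+2) = (5n - 2) / ((n+1)(n+2)) * a_n; check: a_0 = -1, a_1 = 0, a_2 = 1, a_3 = 0, a_4 = 2/3, a_5 = 0


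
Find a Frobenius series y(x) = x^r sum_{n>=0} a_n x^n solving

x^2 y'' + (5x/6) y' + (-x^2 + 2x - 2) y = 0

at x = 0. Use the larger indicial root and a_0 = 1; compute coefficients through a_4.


Write in Frobenius form y'' + (p(x)/x) y' + (q(x)/x^2) y = 0:
  p(x) = 5/6,  q(x) = -x^2 + 2x - 2.
Indicial equation: r(r-1) + (5/6) r + (-2) = 0 -> roots r_1 = 3/2, r_2 = -4/3.
Take r = r_1 = 3/2. Let y(x) = x^r sum_{n>=0} a_n x^n with a_0 = 1.
Substitute y = x^r sum a_n x^n and match x^{r+n}. The recurrence is
  D(n) a_n + 2 a_{n-1} - 1 a_{n-2} = 0,  where D(n) = (r+n)(r+n-1) + (5/6)(r+n) + (-2).
  a_n = [-2 a_{n-1} + 1 a_{n-2}] / D(n).
Since the indicial polynomial factors as (r - r_1)(r - r_2), D(n) = (r_1 + n - r_1)(r_1 + n - r_2) = n(n + 17/6).
Evaluating step by step (a_0 = 1):
  n = 1: D(1) = 1(1 + 17/6) = 23/6; numerator = -2(1) = -2; a_1 = (-2)/(23/6) = -12/23
  n = 2: D(2) = 2(2 + 17/6) = 29/3; numerator = -2(-12/23) + 1(1) = 47/23; a_2 = (47/23)/(29/3) = 141/667
  n = 3: D(3) = 3(3 + 17/6) = 35/2; numerator = -2(141/667) + 1(-12/23) = -630/667; a_3 = (-630/667)/(35/2) = -36/667
  n = 4: D(4) = 4(4 + 17/6) = 82/3; numerator = -2(-36/667) + 1(141/667) = 213/667; a_4 = (213/667)/(82/3) = 639/54694

r = 3/2; a_0 = 1; a_1 = -12/23; a_2 = 141/667; a_3 = -36/667; a_4 = 639/54694


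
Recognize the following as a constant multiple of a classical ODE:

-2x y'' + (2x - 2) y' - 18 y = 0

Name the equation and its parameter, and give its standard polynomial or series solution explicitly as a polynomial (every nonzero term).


All three coefficients share the factor -2; dividing through by -2 gives  x y'' + (1 - x) y' + 9 y = 0.
This matches the Laguerre equation x y'' + (1 - x) y' + n y = 0 with n = 9; the polynomial solution is L_9(x).
With y = sum_k a_k x^k, matching x^k gives (k+1)k a_{k+1} + (k+1) a_{k+1} - k a_k + n a_k = 0, i.e. (k+1)^2 a_{k+1} = (k - n) a_k = (k - 9) a_k. The right side vanishes at k = 9, so the series terminates at degree 9.
Standard normalization L_n(0) = 1 gives a_0 = 1. Work upward with a_{k+1} = (k - 9) a_k / (k+1)^2:
  a_1 = (0 - 9)(1) / 1^2 = -9/1 = -9
  a_2 = (1 - 9)(-9) / 2^2 = 72/4 = 18
  a_3 = (2 - 9)(18) / 3^2 = -126/9 = -14
  a_4 = (3 - 9)(-14) / 4^2 = 84/16 = 21/4
  a_5 = (4 - 9)(21/4) / 5^2 = (-105/4)/25 = -21/20
  a_6 = (5 - 9)(-21/20) / 6^2 = (21/5)/36 = 7/60
  a_7 = (6 - 9)(7/60) / 7^2 = (-7/20)/49 = -1/140
  a_8 = (7 - 9)(-1/140) / 8^2 = (1/70)/64 = 1/4480
  a_9 = (8 - 9)(1/4480) / 9^2 = (-1/4480)/81 = -1/362880
Hence L_9(x) = -x^9/362880 + x^8/4480 - x^7/140 + 7 x^6/60 - 21 x^5/20 + 21 x^4/4 - 14 x^3 + 18 x^2 - 9 x + 1.

L_9(x); series = -x^9/362880 + x^8/4480 - x^7/140 + 7 x^6/60 - 21 x^5/20 + 21 x^4/4 - 14 x^3 + 18 x^2 - 9 x + 1


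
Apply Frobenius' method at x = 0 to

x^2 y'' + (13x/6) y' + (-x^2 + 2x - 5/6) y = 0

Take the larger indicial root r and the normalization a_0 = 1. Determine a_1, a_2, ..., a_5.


Write in Frobenius form y'' + (p(x)/x) y' + (q(x)/x^2) y = 0:
  p(x) = 13/6,  q(x) = -x^2 + 2x - 5/6.
Indicial equation: r(r-1) + (13/6) r + (-5/6) = 0 -> roots r_1 = 1/2, r_2 = -5/3.
Take r = r_1 = 1/2. Let y(x) = x^r sum_{n>=0} a_n x^n with a_0 = 1.
Substitute y = x^r sum a_n x^n and match x^{r+n}. The recurrence is
  D(n) a_n + 2 a_{n-1} - 1 a_{n-2} = 0,  where D(n) = (r+n)(r+n-1) + (13/6)(r+n) + (-5/6).
  a_n = [-2 a_{n-1} + 1 a_{n-2}] / D(n).
Since the indicial polynomial factors as (r - r_1)(r - r_2), D(n) = (r_1 + n - r_1)(r_1 + n - r_2) = n(n + 13/6).
Evaluating step by step (a_0 = 1):
  n = 1: D(1) = 1(1 + 13/6) = 19/6; numerator = -2(1) = -2; a_1 = (-2)/(19/6) = -12/19
  n = 2: D(2) = 2(2 + 13/6) = 25/3; numerator = -2(-12/19) + 1(1) = 43/19; a_2 = (43/19)/(25/3) = 129/475
  n = 3: D(3) = 3(3 + 13/6) = 31/2; numerator = -2(129/475) + 1(-12/19) = -558/475; a_3 = (-558/475)/(31/2) = -36/475
  n = 4: D(4) = 4(4 + 13/6) = 74/3; numerator = -2(-36/475) + 1(129/475) = 201/475; a_4 = (201/475)/(74/3) = 603/35150
  n = 5: D(5) = 5(5 + 13/6) = 215/6; numerator = -2(603/35150) + 1(-36/475) = -387/3515; a_5 = (-387/3515)/(215/6) = -54/17575

r = 1/2; a_0 = 1; a_1 = -12/19; a_2 = 129/475; a_3 = -36/475; a_4 = 603/35150; a_5 = -54/17575


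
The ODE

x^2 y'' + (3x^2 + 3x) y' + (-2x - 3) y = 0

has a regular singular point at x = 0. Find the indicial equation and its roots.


Divide by x^2 to reach normal form y'' + P_1(x) y' + P_2(x) y = 0 with P_1(x) = 3 + 3/x and P_2(x) = -2/x - 3/x^2.
x = 0 is a singular point because the y'-coefficient 3 + 3/x has a pole at x = 0 and the y-coefficient -2/x - 3/x^2 has a pole at x = 0.
It is a regular singular point because x P_1(x) = p(x) = 3x + 3 and x^2 P_2(x) = q(x) = -2x - 3 are polynomials, hence analytic at x = 0.
p(0) = 3,  q(0) = -3.
Indicial equation: r(r-1) + p(0) r + q(0) = 0, i.e. r^2 + (p(0) - 1) r + q(0) = 0, i.e. r^2 + 2 r - 3 = 0.
Discriminant: (2)^2 - 4(-3) = 16, so r = (-2 ± 4)/2.
Solving: r_1 = 1, r_2 = -3.

indicial: r^2 + 2 r - 3 = 0; roots r_1 = 1, r_2 = -3


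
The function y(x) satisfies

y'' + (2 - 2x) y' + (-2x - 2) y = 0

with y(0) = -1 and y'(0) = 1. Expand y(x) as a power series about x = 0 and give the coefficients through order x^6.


Ansatz: y(x) = sum_{n>=0} a_n x^n, so y'(x) = sum_{n>=1} n a_n x^(n-1) and y''(x) = sum_{n>=2} n(n-1) a_n x^(n-2).
Substitute into P(x) y'' + Q(x) y' + R(x) y = 0 with P(x) = 1, Q(x) = 2 - 2x, R(x) = -2x - 2, and match powers of x.
Initial conditions: a_0 = -1, a_1 = 1.
Setting the coefficient of each power of x to zero and solving order by order (substituting the coefficients already found):
  x^0: 2 a_2 + 2 a_1 - 2 a_0 = 0  ->  2 a_2 = -2 a_1 + 2 a_0 = -4  ->  a_2 = -2
  x^1: 6 a_3 + 4 a_2 - 4 a_1 - 2 a_0 = 0  ->  6 a_3 = -4 a_2 + 4 a_1 + 2 a_0 = 10  ->  a_3 = 5/3
  x^2: 12 a_4 + 6 a_3 - 6 a_2 - 2 a_1 = 0  ->  12 a_4 = -6 a_3 + 6 a_2 + 2 a_1 = -20  ->  a_4 = -5/3
  x^3: 20 a_5 + 8 a_4 - 8 a_3 - 2 a_2 = 0  ->  20 a_5 = -8 a_4 + 8 a_3 + 2 a_2 = 68/3  ->  a_5 = 17/15
  x^4: 30 a_6 + 10 a_5 - 10 a_4 - 2 a_3 = 0  ->  30 a_6 = -10 a_5 + 10 a_4 + 2 a_3 = -74/3  ->  a_6 = -37/45
Truncated series: y(x) = -1 + x - 2 x^2 + (5/3) x^3 - (5/3) x^4 + (17/15) x^5 - (37/45) x^6 + O(x^7).

a_0 = -1; a_1 = 1; a_2 = -2; a_3 = 5/3; a_4 = -5/3; a_5 = 17/15; a_6 = -37/45


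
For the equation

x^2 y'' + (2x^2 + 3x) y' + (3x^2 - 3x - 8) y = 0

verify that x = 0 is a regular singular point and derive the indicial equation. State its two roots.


Divide by x^2 to reach normal form y'' + P_1(x) y' + P_2(x) y = 0 with P_1(x) = 2 + 3/x and P_2(x) = 3 - 3/x - 8/x^2.
x = 0 is a singular point because the y'-coefficient 2 + 3/x has a pole at x = 0 and the y-coefficient 3 - 3/x - 8/x^2 has a pole at x = 0.
It is a regular singular point because x P_1(x) = p(x) = 2x + 3 and x^2 P_2(x) = q(x) = 3x^2 - 3x - 8 are polynomials, hence analytic at x = 0.
p(0) = 3,  q(0) = -8.
Indicial equation: r(r-1) + p(0) r + q(0) = 0, i.e. r^2 + (p(0) - 1) r + q(0) = 0, i.e. r^2 + 2 r - 8 = 0.
Discriminant: (2)^2 - 4(-8) = 36, so r = (-2 ± 6)/2.
Solving: r_1 = 2, r_2 = -4.

indicial: r^2 + 2 r - 8 = 0; roots r_1 = 2, r_2 = -4


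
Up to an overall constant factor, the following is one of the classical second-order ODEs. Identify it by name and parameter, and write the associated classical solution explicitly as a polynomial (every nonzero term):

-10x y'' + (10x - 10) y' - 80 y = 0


All three coefficients share the factor -10; dividing through by -10 gives  x y'' + (1 - x) y' + 8 y = 0.
This matches the Laguerre equation x y'' + (1 - x) y' + n y = 0 with n = 8; the polynomial solution is L_8(x).
With y = sum_k a_k x^k, matching x^k gives (k+1)k a_{k+1} + (k+1) a_{k+1} - k a_k + n a_k = 0, i.e. (k+1)^2 a_{k+1} = (k - n) a_k = (k - 8) a_k. The right side vanishes at k = 8, so the series terminates at degree 8.
Standard normalization L_n(0) = 1 gives a_0 = 1. Work upward with a_{k+1} = (k - 8) a_k / (k+1)^2:
  a_1 = (0 - 8)(1) / 1^2 = -8/1 = -8
  a_2 = (1 - 8)(-8) / 2^2 = 56/4 = 14
  a_3 = (2 - 8)(14) / 3^2 = -84/9 = -28/3
  a_4 = (3 - 8)(-28/3) / 4^2 = (140/3)/16 = 35/12
  a_5 = (4 - 8)(35/12) / 5^2 = (-35/3)/25 = -7/15
  a_6 = (5 - 8)(-7/15) / 6^2 = (7/5)/36 = 7/180
  a_7 = (6 - 8)(7/180) / 7^2 = (-7/90)/49 = -1/630
  a_8 = (7 - 8)(-1/630) / 8^2 = (1/630)/64 = 1/40320
Hence L_8(x) = x^8/40320 - x^7/630 + 7 x^6/180 - 7 x^5/15 + 35 x^4/12 - 28 x^3/3 + 14 x^2 - 8 x + 1.

L_8(x); series = x^8/40320 - x^7/630 + 7 x^6/180 - 7 x^5/15 + 35 x^4/12 - 28 x^3/3 + 14 x^2 - 8 x + 1


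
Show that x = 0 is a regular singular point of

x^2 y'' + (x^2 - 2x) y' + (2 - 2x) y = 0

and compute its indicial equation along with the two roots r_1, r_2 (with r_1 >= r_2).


Divide by x^2 to reach normal form y'' + P_1(x) y' + P_2(x) y = 0 with P_1(x) = 1 - 2/x and P_2(x) = -2/x + 2/x^2.
x = 0 is a singular point because the y'-coefficient 1 - 2/x has a pole at x = 0 and the y-coefficient -2/x + 2/x^2 has a pole at x = 0.
It is a regular singular point because x P_1(x) = p(x) = x - 2 and x^2 P_2(x) = q(x) = 2 - 2x are polynomials, hence analytic at x = 0.
p(0) = -2,  q(0) = 2.
Indicial equation: r(r-1) + p(0) r + q(0) = 0, i.e. r^2 + (p(0) - 1) r + q(0) = 0, i.e. r^2 - 3 r + 2 = 0.
Discriminant: (-3)^2 - 4(2) = 1, so r = (3 ± 1)/2.
Solving: r_1 = 2, r_2 = 1.

indicial: r^2 - 3 r + 2 = 0; roots r_1 = 2, r_2 = 1


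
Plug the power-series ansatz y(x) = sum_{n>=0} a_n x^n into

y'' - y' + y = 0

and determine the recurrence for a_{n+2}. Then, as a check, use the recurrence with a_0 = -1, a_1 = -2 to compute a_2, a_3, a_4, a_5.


Substitute y = sum_n a_n x^n.
y''(x) has coefficient (n+2)(n+1) a_{n+2} at x^n;
-y'(x) has coefficient -(n+1) a_{n+1} at x^n;
y(x) has coefficient 1 a_n at x^n.
Matching x^n: (n+2)(n+1) a_{n+2} - (n+1) a_{n+1} + 1 a_n = 0.
Thus a_{n+2} = [(n+1) a_{n+1} - 1 a_n] / ((n+1)(n+2)).

Check with a_0 = -1, a_1 = -2 (apply the recurrence for n = 0, 1, 2, 3): a_0 = -1, a_1 = -2, a_2 = -1/2, a_3 = 1/6, a_4 = 1/12, a_5 = 1/120.

a_(n+2) = [(n+1) a_(n+1) - 1 a_n] / ((n+1)(n+2)); check: a_0 = -1, a_1 = -2, a_2 = -1/2, a_3 = 1/6, a_4 = 1/12, a_5 = 1/120


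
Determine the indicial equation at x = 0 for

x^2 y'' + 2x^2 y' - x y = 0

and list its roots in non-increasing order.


Divide by x^2 to reach normal form y'' + P_1(x) y' + P_2(x) y = 0 with P_1(x) = 2 and P_2(x) = -1/x.
x = 0 is a singular point because the y-coefficient -1/x has a pole at x = 0.
It is a regular singular point because x P_1(x) = p(x) = 2x and x^2 P_2(x) = q(x) = -x are polynomials, hence analytic at x = 0.
p(0) = 0,  q(0) = 0.
Indicial equation: r(r-1) + p(0) r + q(0) = 0, i.e. r^2 + (p(0) - 1) r + q(0) = 0, i.e. r^2 - 1 r = 0.
Discriminant: (-1)^2 - 4(0) = 1, so r = (1 ± 1)/2.
Solving: r_1 = 1, r_2 = 0.

indicial: r^2 - 1 r = 0; roots r_1 = 1, r_2 = 0


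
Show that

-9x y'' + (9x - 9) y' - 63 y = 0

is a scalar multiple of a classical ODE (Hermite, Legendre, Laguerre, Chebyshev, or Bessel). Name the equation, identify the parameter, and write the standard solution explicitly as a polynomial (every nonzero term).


All three coefficients share the factor -9; dividing through by -9 gives  x y'' + (1 - x) y' + 7 y = 0.
This matches the Laguerre equation x y'' + (1 - x) y' + n y = 0 with n = 7; the polynomial solution is L_7(x).
With y = sum_k a_k x^k, matching x^k gives (k+1)k a_{k+1} + (k+1) a_{k+1} - k a_k + n a_k = 0, i.e. (k+1)^2 a_{k+1} = (k - n) a_k = (k - 7) a_k. The right side vanishes at k = 7, so the series terminates at degree 7.
Standard normalization L_n(0) = 1 gives a_0 = 1. Work upward with a_{k+1} = (k - 7) a_k / (k+1)^2:
  a_1 = (0 - 7)(1) / 1^2 = -7/1 = -7
  a_2 = (1 - 7)(-7) / 2^2 = 42/4 = 21/2
  a_3 = (2 - 7)(21/2) / 3^2 = (-105/2)/9 = -35/6
  a_4 = (3 - 7)(-35/6) / 4^2 = (70/3)/16 = 35/24
  a_5 = (4 - 7)(35/24) / 5^2 = (-35/8)/25 = -7/40
  a_6 = (5 - 7)(-7/40) / 6^2 = (7/20)/36 = 7/720
  a_7 = (6 - 7)(7/720) / 7^2 = (-7/720)/49 = -1/5040
Hence L_7(x) = -x^7/5040 + 7 x^6/720 - 7 x^5/40 + 35 x^4/24 - 35 x^3/6 + 21 x^2/2 - 7 x + 1.

L_7(x); series = -x^7/5040 + 7 x^6/720 - 7 x^5/40 + 35 x^4/24 - 35 x^3/6 + 21 x^2/2 - 7 x + 1


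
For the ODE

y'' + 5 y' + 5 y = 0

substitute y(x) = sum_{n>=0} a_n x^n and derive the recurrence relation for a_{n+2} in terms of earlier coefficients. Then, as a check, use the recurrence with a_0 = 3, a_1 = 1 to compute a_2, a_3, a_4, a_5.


Substitute y = sum_n a_n x^n.
y''(x) has coefficient (n+2)(n+1) a_{n+2} at x^n;
5 y'(x) has coefficient 5 (n+1) a_{n+1} at x^n;
5 y(x) has coefficient 5 a_n at x^n.
Matching x^n: (n+2)(n+1) a_{n+2} + 5 (n+1) a_{n+1} + 5 a_n = 0.
Thus a_{n+2} = [-5 (n+1) a_{n+1} - 5 a_n] / ((n+1)(n+2)).

Check with a_0 = 3, a_1 = 1 (apply the recurrence for n = 0, 1, 2, 3): a_0 = 3, a_1 = 1, a_2 = -10, a_3 = 95/6, a_4 = -125/8, a_5 = 35/3.

a_(n+2) = [-5 (n+1) a_(n+1) - 5 a_n] / ((n+1)(n+2)); check: a_0 = 3, a_1 = 1, a_2 = -10, a_3 = 95/6, a_4 = -125/8, a_5 = 35/3


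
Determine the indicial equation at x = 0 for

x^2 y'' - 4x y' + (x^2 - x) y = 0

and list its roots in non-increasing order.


Divide by x^2 to reach normal form y'' + P_1(x) y' + P_2(x) y = 0 with P_1(x) = -4/x and P_2(x) = 1 - 1/x.
x = 0 is a singular point because the y'-coefficient -4/x has a pole at x = 0 and the y-coefficient 1 - 1/x has a pole at x = 0.
It is a regular singular point because x P_1(x) = p(x) = -4 and x^2 P_2(x) = q(x) = x^2 - x are polynomials, hence analytic at x = 0.
p(0) = -4,  q(0) = 0.
Indicial equation: r(r-1) + p(0) r + q(0) = 0, i.e. r^2 + (p(0) - 1) r + q(0) = 0, i.e. r^2 - 5 r = 0.
Discriminant: (-5)^2 - 4(0) = 25, so r = (5 ± 5)/2.
Solving: r_1 = 5, r_2 = 0.

indicial: r^2 - 5 r = 0; roots r_1 = 5, r_2 = 0


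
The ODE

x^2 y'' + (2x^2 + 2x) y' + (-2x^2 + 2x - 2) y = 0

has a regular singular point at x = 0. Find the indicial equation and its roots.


Divide by x^2 to reach normal form y'' + P_1(x) y' + P_2(x) y = 0 with P_1(x) = 2 + 2/x and P_2(x) = -2 + 2/x - 2/x^2.
x = 0 is a singular point because the y'-coefficient 2 + 2/x has a pole at x = 0 and the y-coefficient -2 + 2/x - 2/x^2 has a pole at x = 0.
It is a regular singular point because x P_1(x) = p(x) = 2x + 2 and x^2 P_2(x) = q(x) = -2x^2 + 2x - 2 are polynomials, hence analytic at x = 0.
p(0) = 2,  q(0) = -2.
Indicial equation: r(r-1) + p(0) r + q(0) = 0, i.e. r^2 + (p(0) - 1) r + q(0) = 0, i.e. r^2 + 1 r - 2 = 0.
Discriminant: (1)^2 - 4(-2) = 9, so r = (-1 ± 3)/2.
Solving: r_1 = 1, r_2 = -2.

indicial: r^2 + 1 r - 2 = 0; roots r_1 = 1, r_2 = -2


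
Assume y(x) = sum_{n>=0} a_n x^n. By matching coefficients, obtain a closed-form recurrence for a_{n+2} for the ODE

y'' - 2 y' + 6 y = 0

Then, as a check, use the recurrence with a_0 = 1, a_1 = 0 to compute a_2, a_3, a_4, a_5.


Substitute y = sum_n a_n x^n.
y''(x) has coefficient (n+2)(n+1) a_{n+2} at x^n;
-2 y'(x) has coefficient -2 (n+1) a_{n+1} at x^n;
6 y(x) has coefficient 6 a_n at x^n.
Matching x^n: (n+2)(n+1) a_{n+2} - 2 (n+1) a_{n+1} + 6 a_n = 0.
Thus a_{n+2} = [2 (n+1) a_{n+1} - 6 a_n] / ((n+1)(n+2)).

Check with a_0 = 1, a_1 = 0 (apply the recurrence for n = 0, 1, 2, 3): a_0 = 1, a_1 = 0, a_2 = -3, a_3 = -2, a_4 = 1/2, a_5 = 4/5.

a_(n+2) = [2 (n+1) a_(n+1) - 6 a_n] / ((n+1)(n+2)); check: a_0 = 1, a_1 = 0, a_2 = -3, a_3 = -2, a_4 = 1/2, a_5 = 4/5


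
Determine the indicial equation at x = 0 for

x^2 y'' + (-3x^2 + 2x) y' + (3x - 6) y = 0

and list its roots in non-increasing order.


Divide by x^2 to reach normal form y'' + P_1(x) y' + P_2(x) y = 0 with P_1(x) = -3 + 2/x and P_2(x) = 3/x - 6/x^2.
x = 0 is a singular point because the y'-coefficient -3 + 2/x has a pole at x = 0 and the y-coefficient 3/x - 6/x^2 has a pole at x = 0.
It is a regular singular point because x P_1(x) = p(x) = 2 - 3x and x^2 P_2(x) = q(x) = 3x - 6 are polynomials, hence analytic at x = 0.
p(0) = 2,  q(0) = -6.
Indicial equation: r(r-1) + p(0) r + q(0) = 0, i.e. r^2 + (p(0) - 1) r + q(0) = 0, i.e. r^2 + 1 r - 6 = 0.
Discriminant: (1)^2 - 4(-6) = 25, so r = (-1 ± 5)/2.
Solving: r_1 = 2, r_2 = -3.

indicial: r^2 + 1 r - 6 = 0; roots r_1 = 2, r_2 = -3


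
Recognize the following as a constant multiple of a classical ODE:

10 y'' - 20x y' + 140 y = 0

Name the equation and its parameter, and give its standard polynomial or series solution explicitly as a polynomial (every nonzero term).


All three coefficients share the factor 10; dividing through by 10 gives  y'' - 2x y' + 14 y = 0.
This matches the Hermite equation y'' - 2x y' + 2n y = 0 with 2n = 14, so n = 7; the polynomial solution is H_7(x).
With y = sum_k a_k x^k, matching x^k gives (k+2)(k+1) a_{k+2} = 2(k - n) a_k = 2(k - 7) a_k. The right side vanishes at k = 7, so the series with the parity of 7 terminates at degree 7.
Standard normalization: leading coefficient of H_n is 2^n, so a_7 = 2^7 = 128. Work downward with a_k = (k+1)(k+2) a_{k+2} / (2(k - n)):
  a_5 = (6)(7)(128) / (2(5 - 7)) = 5376/(-4) = -1344
  a_3 = (4)(5)(-1344) / (2(3 - 7)) = -26880/(-8) = 3360
  a_1 = (2)(3)(3360) / (2(1 - 7)) = 20160/(-12) = -1680
Hence H_7(x) = 128 x^7 - 1344 x^5 + 3360 x^3 - 1680 x.

H_7(x); series = 128 x^7 - 1344 x^5 + 3360 x^3 - 1680 x


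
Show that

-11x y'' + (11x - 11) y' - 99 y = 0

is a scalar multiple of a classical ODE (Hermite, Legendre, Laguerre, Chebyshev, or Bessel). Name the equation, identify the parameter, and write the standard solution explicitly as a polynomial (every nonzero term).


All three coefficients share the factor -11; dividing through by -11 gives  x y'' + (1 - x) y' + 9 y = 0.
This matches the Laguerre equation x y'' + (1 - x) y' + n y = 0 with n = 9; the polynomial solution is L_9(x).
With y = sum_k a_k x^k, matching x^k gives (k+1)k a_{k+1} + (k+1) a_{k+1} - k a_k + n a_k = 0, i.e. (k+1)^2 a_{k+1} = (k - n) a_k = (k - 9) a_k. The right side vanishes at k = 9, so the series terminates at degree 9.
Standard normalization L_n(0) = 1 gives a_0 = 1. Work upward with a_{k+1} = (k - 9) a_k / (k+1)^2:
  a_1 = (0 - 9)(1) / 1^2 = -9/1 = -9
  a_2 = (1 - 9)(-9) / 2^2 = 72/4 = 18
  a_3 = (2 - 9)(18) / 3^2 = -126/9 = -14
  a_4 = (3 - 9)(-14) / 4^2 = 84/16 = 21/4
  a_5 = (4 - 9)(21/4) / 5^2 = (-105/4)/25 = -21/20
  a_6 = (5 - 9)(-21/20) / 6^2 = (21/5)/36 = 7/60
  a_7 = (6 - 9)(7/60) / 7^2 = (-7/20)/49 = -1/140
  a_8 = (7 - 9)(-1/140) / 8^2 = (1/70)/64 = 1/4480
  a_9 = (8 - 9)(1/4480) / 9^2 = (-1/4480)/81 = -1/362880
Hence L_9(x) = -x^9/362880 + x^8/4480 - x^7/140 + 7 x^6/60 - 21 x^5/20 + 21 x^4/4 - 14 x^3 + 18 x^2 - 9 x + 1.

L_9(x); series = -x^9/362880 + x^8/4480 - x^7/140 + 7 x^6/60 - 21 x^5/20 + 21 x^4/4 - 14 x^3 + 18 x^2 - 9 x + 1


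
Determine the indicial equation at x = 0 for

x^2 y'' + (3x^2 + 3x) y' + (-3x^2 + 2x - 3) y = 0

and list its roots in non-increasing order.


Divide by x^2 to reach normal form y'' + P_1(x) y' + P_2(x) y = 0 with P_1(x) = 3 + 3/x and P_2(x) = -3 + 2/x - 3/x^2.
x = 0 is a singular point because the y'-coefficient 3 + 3/x has a pole at x = 0 and the y-coefficient -3 + 2/x - 3/x^2 has a pole at x = 0.
It is a regular singular point because x P_1(x) = p(x) = 3x + 3 and x^2 P_2(x) = q(x) = -3x^2 + 2x - 3 are polynomials, hence analytic at x = 0.
p(0) = 3,  q(0) = -3.
Indicial equation: r(r-1) + p(0) r + q(0) = 0, i.e. r^2 + (p(0) - 1) r + q(0) = 0, i.e. r^2 + 2 r - 3 = 0.
Discriminant: (2)^2 - 4(-3) = 16, so r = (-2 ± 4)/2.
Solving: r_1 = 1, r_2 = -3.

indicial: r^2 + 2 r - 3 = 0; roots r_1 = 1, r_2 = -3


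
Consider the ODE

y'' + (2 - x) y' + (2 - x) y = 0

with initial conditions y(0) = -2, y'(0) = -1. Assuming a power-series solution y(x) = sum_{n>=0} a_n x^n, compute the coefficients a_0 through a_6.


Ansatz: y(x) = sum_{n>=0} a_n x^n, so y'(x) = sum_{n>=1} n a_n x^(n-1) and y''(x) = sum_{n>=2} n(n-1) a_n x^(n-2).
Substitute into P(x) y'' + Q(x) y' + R(x) y = 0 with P(x) = 1, Q(x) = 2 - x, R(x) = 2 - x, and match powers of x.
Initial conditions: a_0 = -2, a_1 = -1.
Setting the coefficient of each power of x to zero and solving order by order (substituting the coefficients already found):
  x^0: 2 a_2 + 2 a_1 + 2 a_0 = 0  ->  2 a_2 = -2 a_1 - 2 a_0 = 6  ->  a_2 = 3
  x^1: 6 a_3 + 4 a_2 + a_1 - a_0 = 0  ->  6 a_3 = -4 a_2 - a_1 + a_0 = -13  ->  a_3 = -13/6
  x^2: 12 a_4 + 6 a_3 - a_1 = 0  ->  12 a_4 = -6 a_3 + a_1 = 12  ->  a_4 = 1
  x^3: 20 a_5 + 8 a_4 - a_3 - a_2 = 0  ->  20 a_5 = -8 a_4 + a_3 + a_2 = -43/6  ->  a_5 = -43/120
  x^4: 30 a_6 + 10 a_5 - 2 a_4 - a_3 = 0  ->  30 a_6 = -10 a_5 + 2 a_4 + a_3 = 41/12  ->  a_6 = 41/360
Truncated series: y(x) = -2 - x + 3 x^2 - (13/6) x^3 + x^4 - (43/120) x^5 + (41/360) x^6 + O(x^7).

a_0 = -2; a_1 = -1; a_2 = 3; a_3 = -13/6; a_4 = 1; a_5 = -43/120; a_6 = 41/360


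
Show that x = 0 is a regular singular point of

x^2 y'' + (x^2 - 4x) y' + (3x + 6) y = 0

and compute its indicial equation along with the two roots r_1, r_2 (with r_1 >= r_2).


Divide by x^2 to reach normal form y'' + P_1(x) y' + P_2(x) y = 0 with P_1(x) = 1 - 4/x and P_2(x) = 3/x + 6/x^2.
x = 0 is a singular point because the y'-coefficient 1 - 4/x has a pole at x = 0 and the y-coefficient 3/x + 6/x^2 has a pole at x = 0.
It is a regular singular point because x P_1(x) = p(x) = x - 4 and x^2 P_2(x) = q(x) = 3x + 6 are polynomials, hence analytic at x = 0.
p(0) = -4,  q(0) = 6.
Indicial equation: r(r-1) + p(0) r + q(0) = 0, i.e. r^2 + (p(0) - 1) r + q(0) = 0, i.e. r^2 - 5 r + 6 = 0.
Discriminant: (-5)^2 - 4(6) = 1, so r = (5 ± 1)/2.
Solving: r_1 = 3, r_2 = 2.

indicial: r^2 - 5 r + 6 = 0; roots r_1 = 3, r_2 = 2


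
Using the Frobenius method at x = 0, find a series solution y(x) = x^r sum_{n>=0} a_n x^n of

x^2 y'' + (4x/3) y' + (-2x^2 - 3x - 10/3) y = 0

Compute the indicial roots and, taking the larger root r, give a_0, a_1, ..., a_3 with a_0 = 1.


Write in Frobenius form y'' + (p(x)/x) y' + (q(x)/x^2) y = 0:
  p(x) = 4/3,  q(x) = -2x^2 - 3x - 10/3.
Indicial equation: r(r-1) + (4/3) r + (-10/3) = 0 -> roots r_1 = 5/3, r_2 = -2.
Take r = r_1 = 5/3. Let y(x) = x^r sum_{n>=0} a_n x^n with a_0 = 1.
Substitute y = x^r sum a_n x^n and match x^{r+n}. The recurrence is
  D(n) a_n - 3 a_{n-1} - 2 a_{n-2} = 0,  where D(n) = (r+n)(r+n-1) + (4/3)(r+n) + (-10/3).
  a_n = [3 a_{n-1} + 2 a_{n-2}] / D(n).
Since the indicial polynomial factors as (r - r_1)(r - r_2), D(n) = (r_1 + n - r_1)(r_1 + n - r_2) = n(n + 11/3).
Evaluating step by step (a_0 = 1):
  n = 1: D(1) = 1(1 + 11/3) = 14/3; numerator = 3(1) = 3; a_1 = (3)/(14/3) = 9/14
  n = 2: D(2) = 2(2 + 11/3) = 34/3; numerator = 3(9/14) + 2(1) = 55/14; a_2 = (55/14)/(34/3) = 165/476
  n = 3: D(3) = 3(3 + 11/3) = 20; numerator = 3(165/476) + 2(9/14) = 1107/476; a_3 = (1107/476)/(20) = 1107/9520

r = 5/3; a_0 = 1; a_1 = 9/14; a_2 = 165/476; a_3 = 1107/9520


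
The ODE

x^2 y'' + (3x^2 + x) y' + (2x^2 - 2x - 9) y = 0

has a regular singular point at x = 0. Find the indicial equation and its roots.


Divide by x^2 to reach normal form y'' + P_1(x) y' + P_2(x) y = 0 with P_1(x) = 3 + 1/x and P_2(x) = 2 - 2/x - 9/x^2.
x = 0 is a singular point because the y'-coefficient 3 + 1/x has a pole at x = 0 and the y-coefficient 2 - 2/x - 9/x^2 has a pole at x = 0.
It is a regular singular point because x P_1(x) = p(x) = 3x + 1 and x^2 P_2(x) = q(x) = 2x^2 - 2x - 9 are polynomials, hence analytic at x = 0.
p(0) = 1,  q(0) = -9.
Indicial equation: r(r-1) + p(0) r + q(0) = 0, i.e. r^2 + (p(0) - 1) r + q(0) = 0, i.e. r^2 - 9 = 0.
Discriminant: (0)^2 - 4(-9) = 36, so r = (0 ± 6)/2.
Solving: r_1 = 3, r_2 = -3.

indicial: r^2 - 9 = 0; roots r_1 = 3, r_2 = -3


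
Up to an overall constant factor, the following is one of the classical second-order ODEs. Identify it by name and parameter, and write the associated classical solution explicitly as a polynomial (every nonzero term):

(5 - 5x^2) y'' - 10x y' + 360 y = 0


All three coefficients share the factor 5; dividing through by 5 gives  (1 - x^2) y'' - 2x y' + 72 y = 0.
This matches the Legendre equation (1 - x^2) y'' - 2x y' + n(n+1) y = 0 (note the -2x y' term) with n(n+1) = 72, so n = 8; the polynomial solution is P_8(x).
With y = sum_k a_k x^k, matching x^k gives (k+2)(k+1) a_{k+2} = [k(k+1) - n(n+1)] a_k = (k - 8)(k + 9) a_k. The right side vanishes at k = 8, so the series with the parity of 8 terminates at degree 8.
Standard normalization (P_n(1) = 1): leading coefficient (2n)!/(2^n (n!)^2) = 20922789888000/(256*1625702400) = 6435/128, so a_8 = 6435/128. Work downward with a_k = (k+1)(k+2) a_{k+2} / ((k - 8)(k + 9)):
  a_6 = (7)(8)(6435/128) / ((6 - 8)(6 + 9)) = (45045/16)/(-30) = -3003/32
  a_4 = (5)(6)(-3003/32) / ((4 - 8)(4 + 9)) = (-45045/16)/(-52) = 3465/64
  a_2 = (3)(4)(3465/64) / ((2 - 8)(2 + 9)) = (10395/16)/(-66) = -315/32
  a_0 = (1)(2)(-315/32) / ((0 - 8)(0 + 9)) = (-315/16)/(-72) = 35/128
Hence P_8(x) = 6435 x^8/128 - 3003 x^6/32 + 3465 x^4/64 - 315 x^2/32 + 35/128.

P_8(x); series = 6435 x^8/128 - 3003 x^6/32 + 3465 x^4/64 - 315 x^2/32 + 35/128


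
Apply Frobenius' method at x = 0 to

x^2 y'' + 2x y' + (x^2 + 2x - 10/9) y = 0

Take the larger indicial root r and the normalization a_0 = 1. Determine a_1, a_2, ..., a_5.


Write in Frobenius form y'' + (p(x)/x) y' + (q(x)/x^2) y = 0:
  p(x) = 2,  q(x) = x^2 + 2x - 10/9.
Indicial equation: r(r-1) + (2) r + (-10/9) = 0 -> roots r_1 = 2/3, r_2 = -5/3.
Take r = r_1 = 2/3. Let y(x) = x^r sum_{n>=0} a_n x^n with a_0 = 1.
Substitute y = x^r sum a_n x^n and match x^{r+n}. The recurrence is
  D(n) a_n + 2 a_{n-1} + 1 a_{n-2} = 0,  where D(n) = (r+n)(r+n-1) + (2)(r+n) + (-10/9).
  a_n = [-2 a_{n-1} - 1 a_{n-2}] / D(n).
Since the indicial polynomial factors as (r - r_1)(r - r_2), D(n) = (r_1 + n - r_1)(r_1 + n - r_2) = n(n + 7/3).
Evaluating step by step (a_0 = 1):
  n = 1: D(1) = 1(1 + 7/3) = 10/3; numerator = -2(1) = -2; a_1 = (-2)/(10/3) = -3/5
  n = 2: D(2) = 2(2 + 7/3) = 26/3; numerator = -2(-3/5) - 1(1) = 1/5; a_2 = (1/5)/(26/3) = 3/130
  n = 3: D(3) = 3(3 + 7/3) = 16; numerator = -2(3/130) - 1(-3/5) = 36/65; a_3 = (36/65)/(16) = 9/260
  n = 4: D(4) = 4(4 + 7/3) = 76/3; numerator = -2(9/260) - 1(3/130) = -6/65; a_4 = (-6/65)/(76/3) = -9/2470
  n = 5: D(5) = 5(5 + 7/3) = 110/3; numerator = -2(-9/2470) - 1(9/260) = -27/988; a_5 = (-27/988)/(110/3) = -81/108680

r = 2/3; a_0 = 1; a_1 = -3/5; a_2 = 3/130; a_3 = 9/260; a_4 = -9/2470; a_5 = -81/108680


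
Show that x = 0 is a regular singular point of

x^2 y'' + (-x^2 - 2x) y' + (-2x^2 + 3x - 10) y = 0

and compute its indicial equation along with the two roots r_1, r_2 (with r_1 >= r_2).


Divide by x^2 to reach normal form y'' + P_1(x) y' + P_2(x) y = 0 with P_1(x) = -1 - 2/x and P_2(x) = -2 + 3/x - 10/x^2.
x = 0 is a singular point because the y'-coefficient -1 - 2/x has a pole at x = 0 and the y-coefficient -2 + 3/x - 10/x^2 has a pole at x = 0.
It is a regular singular point because x P_1(x) = p(x) = -x - 2 and x^2 P_2(x) = q(x) = -2x^2 + 3x - 10 are polynomials, hence analytic at x = 0.
p(0) = -2,  q(0) = -10.
Indicial equation: r(r-1) + p(0) r + q(0) = 0, i.e. r^2 + (p(0) - 1) r + q(0) = 0, i.e. r^2 - 3 r - 10 = 0.
Discriminant: (-3)^2 - 4(-10) = 49, so r = (3 ± 7)/2.
Solving: r_1 = 5, r_2 = -2.

indicial: r^2 - 3 r - 10 = 0; roots r_1 = 5, r_2 = -2


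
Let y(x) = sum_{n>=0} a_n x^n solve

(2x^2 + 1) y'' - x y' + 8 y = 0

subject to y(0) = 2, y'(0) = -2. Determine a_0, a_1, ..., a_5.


Ansatz: y(x) = sum_{n>=0} a_n x^n, so y'(x) = sum_{n>=1} n a_n x^(n-1) and y''(x) = sum_{n>=2} n(n-1) a_n x^(n-2).
Substitute into P(x) y'' + Q(x) y' + R(x) y = 0 with P(x) = 2x^2 + 1, Q(x) = -x, R(x) = 8, and match powers of x.
Initial conditions: a_0 = 2, a_1 = -2.
Setting the coefficient of each power of x to zero and solving order by order (substituting the coefficients already found):
  x^0: 2 a_2 + 8 a_0 = 0  ->  2 a_2 = -8 a_0 = -16  ->  a_2 = -8
  x^1: 6 a_3 + 7 a_1 = 0  ->  6 a_3 = -7 a_1 = 14  ->  a_3 = 7/3
  x^2: 12 a_4 + 10 a_2 = 0  ->  12 a_4 = -10 a_2 = 80  ->  a_4 = 20/3
  x^3: 20 a_5 + 17 a_3 = 0  ->  20 a_5 = -17 a_3 = -119/3  ->  a_5 = -119/60
Truncated series: y(x) = 2 - 2 x - 8 x^2 + (7/3) x^3 + (20/3) x^4 - (119/60) x^5 + O(x^6).

a_0 = 2; a_1 = -2; a_2 = -8; a_3 = 7/3; a_4 = 20/3; a_5 = -119/60


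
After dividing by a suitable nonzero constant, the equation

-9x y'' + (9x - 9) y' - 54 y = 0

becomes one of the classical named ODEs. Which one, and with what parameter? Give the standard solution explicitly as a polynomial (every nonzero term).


All three coefficients share the factor -9; dividing through by -9 gives  x y'' + (1 - x) y' + 6 y = 0.
This matches the Laguerre equation x y'' + (1 - x) y' + n y = 0 with n = 6; the polynomial solution is L_6(x).
With y = sum_k a_k x^k, matching x^k gives (k+1)k a_{k+1} + (k+1) a_{k+1} - k a_k + n a_k = 0, i.e. (k+1)^2 a_{k+1} = (k - n) a_k = (k - 6) a_k. The right side vanishes at k = 6, so the series terminates at degree 6.
Standard normalization L_n(0) = 1 gives a_0 = 1. Work upward with a_{k+1} = (k - 6) a_k / (k+1)^2:
  a_1 = (0 - 6)(1) / 1^2 = -6/1 = -6
  a_2 = (1 - 6)(-6) / 2^2 = 30/4 = 15/2
  a_3 = (2 - 6)(15/2) / 3^2 = -30/9 = -10/3
  a_4 = (3 - 6)(-10/3) / 4^2 = 10/16 = 5/8
  a_5 = (4 - 6)(5/8) / 5^2 = (-5/4)/25 = -1/20
  a_6 = (5 - 6)(-1/20) / 6^2 = (1/20)/36 = 1/720
Hence L_6(x) = x^6/720 - x^5/20 + 5 x^4/8 - 10 x^3/3 + 15 x^2/2 - 6 x + 1.

L_6(x); series = x^6/720 - x^5/20 + 5 x^4/8 - 10 x^3/3 + 15 x^2/2 - 6 x + 1


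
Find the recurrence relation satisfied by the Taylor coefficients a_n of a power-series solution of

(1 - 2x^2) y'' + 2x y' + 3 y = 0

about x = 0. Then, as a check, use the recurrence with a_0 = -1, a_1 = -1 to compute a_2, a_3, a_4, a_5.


Substitute y = sum_n a_n x^n.
(1 - 2 x^2) y'' contributes (n+2)(n+1) a_{n+2} - 2 n(n-1) a_n at x^n.
2 x y'(x) contributes 2 n a_n at x^n.
3 y(x) contributes 3 a_n at x^n.
Matching x^n: (n+2)(n+1) a_{n+2} + (-2 n(n-1) + 2 n + 3) a_n = 0.
Thus a_{n+2} = (2 n(n-1) - 2 n - 3) / ((n+1)(n+2)) * a_n.

Check with a_0 = -1, a_1 = -1 (apply the recurrence for n = 0, 1, 2, 3): a_0 = -1, a_1 = -1, a_2 = 3/2, a_3 = 5/6, a_4 = -3/8, a_5 = 1/8.

a_(n+2) = (2 n(n-1) - 2 n - 3) / ((n+1)(n+2)) * a_n; check: a_0 = -1, a_1 = -1, a_2 = 3/2, a_3 = 5/6, a_4 = -3/8, a_5 = 1/8
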